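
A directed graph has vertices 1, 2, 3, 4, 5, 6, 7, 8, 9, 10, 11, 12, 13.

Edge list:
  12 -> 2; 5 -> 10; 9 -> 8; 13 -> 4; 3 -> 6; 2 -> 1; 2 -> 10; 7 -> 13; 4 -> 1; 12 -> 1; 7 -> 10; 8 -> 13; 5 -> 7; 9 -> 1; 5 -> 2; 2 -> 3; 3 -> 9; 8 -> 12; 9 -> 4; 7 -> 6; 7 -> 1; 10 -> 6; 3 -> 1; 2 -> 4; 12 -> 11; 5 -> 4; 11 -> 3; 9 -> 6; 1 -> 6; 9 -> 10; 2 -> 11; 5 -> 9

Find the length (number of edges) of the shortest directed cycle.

For each vertex v, BFS finds the shortest path from v back to v.
The shortest such closed walk is 9 → 8 → 12 → 2 → 3 → 9, length 5.

5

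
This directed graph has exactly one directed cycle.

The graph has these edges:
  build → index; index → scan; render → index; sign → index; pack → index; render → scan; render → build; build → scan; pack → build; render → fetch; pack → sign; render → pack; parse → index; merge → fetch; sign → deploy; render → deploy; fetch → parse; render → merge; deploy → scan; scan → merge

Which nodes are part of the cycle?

scan, fetch, index, merge, parse

DFS with gray/black marking from merge:
merge gray
  fetch gray
    parse gray
      index gray
        scan gray
          scan→merge: merge is gray → back edge
Back edge closes the cycle merge → fetch → parse → index → scan → merge; its vertices are {scan, fetch, index, merge, parse}.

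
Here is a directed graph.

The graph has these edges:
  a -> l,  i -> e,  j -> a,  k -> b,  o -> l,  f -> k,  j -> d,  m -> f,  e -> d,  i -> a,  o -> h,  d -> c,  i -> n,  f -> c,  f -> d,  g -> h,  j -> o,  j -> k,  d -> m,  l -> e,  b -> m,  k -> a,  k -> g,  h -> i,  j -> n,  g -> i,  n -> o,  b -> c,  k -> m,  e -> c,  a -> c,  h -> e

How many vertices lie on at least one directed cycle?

13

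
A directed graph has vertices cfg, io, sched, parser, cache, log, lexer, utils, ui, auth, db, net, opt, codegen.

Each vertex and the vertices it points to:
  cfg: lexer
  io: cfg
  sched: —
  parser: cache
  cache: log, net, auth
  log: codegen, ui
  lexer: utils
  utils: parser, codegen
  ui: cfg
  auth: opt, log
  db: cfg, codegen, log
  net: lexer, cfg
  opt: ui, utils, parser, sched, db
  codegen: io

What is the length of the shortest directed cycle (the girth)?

For each vertex v, BFS finds the shortest path from v back to v.
The shortest such closed walk is parser → cache → auth → opt → parser, length 4.

4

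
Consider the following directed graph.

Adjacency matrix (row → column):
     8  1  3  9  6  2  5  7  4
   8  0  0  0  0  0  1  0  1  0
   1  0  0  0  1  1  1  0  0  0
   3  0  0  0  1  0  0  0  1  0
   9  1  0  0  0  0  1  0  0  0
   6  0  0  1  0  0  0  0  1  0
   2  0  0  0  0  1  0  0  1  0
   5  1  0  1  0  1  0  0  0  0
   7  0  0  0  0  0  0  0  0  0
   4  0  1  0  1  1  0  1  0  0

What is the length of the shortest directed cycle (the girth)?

4

For each vertex v, BFS finds the shortest path from v back to v.
The shortest such closed walk is 2 → 6 → 3 → 9 → 2, length 4.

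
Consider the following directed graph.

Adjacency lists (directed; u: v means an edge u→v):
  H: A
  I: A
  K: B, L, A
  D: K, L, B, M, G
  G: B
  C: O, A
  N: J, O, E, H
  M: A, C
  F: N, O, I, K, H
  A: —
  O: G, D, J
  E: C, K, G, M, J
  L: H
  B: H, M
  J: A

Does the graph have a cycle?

Yes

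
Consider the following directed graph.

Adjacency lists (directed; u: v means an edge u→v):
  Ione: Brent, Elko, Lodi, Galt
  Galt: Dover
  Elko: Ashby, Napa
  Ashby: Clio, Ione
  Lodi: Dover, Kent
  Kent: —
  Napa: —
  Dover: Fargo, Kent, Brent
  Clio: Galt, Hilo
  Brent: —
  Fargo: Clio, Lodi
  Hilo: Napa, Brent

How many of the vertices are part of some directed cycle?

A vertex is on a directed cycle iff it belongs to a strongly connected component of size ≥ 2 (or has a self-loop).
The vertices on cycles are {Clio, Elko, Galt, Ione, Lodi, Ashby, Dover, Fargo} — 8 in total.

8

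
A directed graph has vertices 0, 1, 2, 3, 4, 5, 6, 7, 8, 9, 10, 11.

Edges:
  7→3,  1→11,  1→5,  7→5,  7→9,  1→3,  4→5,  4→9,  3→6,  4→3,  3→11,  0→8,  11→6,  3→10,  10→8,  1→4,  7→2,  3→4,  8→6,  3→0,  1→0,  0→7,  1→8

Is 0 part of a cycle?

Yes

0 is on a cycle iff 0 can reach itself via ≥1 edge.
0 → 7 → 3 → 0 — yes.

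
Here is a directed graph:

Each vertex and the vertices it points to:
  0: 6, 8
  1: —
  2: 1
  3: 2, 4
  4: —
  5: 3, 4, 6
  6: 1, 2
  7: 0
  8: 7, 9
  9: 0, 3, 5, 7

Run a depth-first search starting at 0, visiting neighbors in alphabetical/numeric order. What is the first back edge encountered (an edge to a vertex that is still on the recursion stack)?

7->0

DFS from 0 (visiting neighbors in alphabetical/numeric order); mark gray on enter, black on exit:
0 gray
  6 gray
    1 gray
    1 black
    2 gray
      2→1: 1 black — skip
    2 black
  6 black
  8 gray
    7 gray
      7→0: 0 is gray → back edge
First back edge: 7 → 0.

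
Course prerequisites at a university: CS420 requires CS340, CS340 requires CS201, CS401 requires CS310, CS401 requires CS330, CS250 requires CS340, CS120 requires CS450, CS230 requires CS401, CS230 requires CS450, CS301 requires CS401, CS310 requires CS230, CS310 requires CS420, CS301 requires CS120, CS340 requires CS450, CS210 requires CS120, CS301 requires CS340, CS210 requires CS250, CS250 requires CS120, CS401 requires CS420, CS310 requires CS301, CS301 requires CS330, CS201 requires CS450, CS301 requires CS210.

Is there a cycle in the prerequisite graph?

Yes

DFS with white/gray/black marking, starting from CS120:
CS120 gray
  CS450 gray
  CS450 black
CS120 black
CS420 gray
  CS340 gray
    CS340→CS450: CS450 black — skip
    CS201 gray
      CS201→CS450: CS450 black — skip
    CS201 black
  CS340 black
CS420 black
CS401 gray
  CS330 gray
  CS330 black
  CS401→CS420: CS420 black — skip
  CS310 gray
    CS310→CS420: CS420 black — skip
    CS301 gray
      CS301→CS340: CS340 black — skip
      CS301→CS330: CS330 black — skip
      CS210 gray
        CS250 gray
          CS250→CS340: CS340 black — skip
          CS250→CS120: CS120 black — skip
        CS250 black
        CS210→CS120: CS120 black — skip
      CS210 black
      CS301→CS401: CS401 is gray → back edge
Back edge found, so a cycle exists: CS401 → CS310 → CS301 → CS401.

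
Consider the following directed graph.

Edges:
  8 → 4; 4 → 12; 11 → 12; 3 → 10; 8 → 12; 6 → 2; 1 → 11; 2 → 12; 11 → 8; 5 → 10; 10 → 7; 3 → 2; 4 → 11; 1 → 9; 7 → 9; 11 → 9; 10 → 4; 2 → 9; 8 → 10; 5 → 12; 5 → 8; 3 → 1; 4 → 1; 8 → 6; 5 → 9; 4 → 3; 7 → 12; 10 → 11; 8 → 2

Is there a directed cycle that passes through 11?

11 is on a cycle iff 11 can reach itself via ≥1 edge.
11 → 8 → 4 → 11 — yes.

Yes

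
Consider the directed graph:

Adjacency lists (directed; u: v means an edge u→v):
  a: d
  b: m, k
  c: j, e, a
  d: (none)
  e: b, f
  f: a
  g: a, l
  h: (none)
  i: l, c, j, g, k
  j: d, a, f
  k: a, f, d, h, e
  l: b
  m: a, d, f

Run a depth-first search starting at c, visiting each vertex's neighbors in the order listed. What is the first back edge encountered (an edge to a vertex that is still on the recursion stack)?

k->e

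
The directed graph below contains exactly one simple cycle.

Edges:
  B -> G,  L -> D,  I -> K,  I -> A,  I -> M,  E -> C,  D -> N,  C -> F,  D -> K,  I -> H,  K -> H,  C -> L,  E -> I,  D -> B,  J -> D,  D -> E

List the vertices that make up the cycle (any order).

DFS with gray/black marking from D:
D gray
  E gray
    I gray
      M gray
      M black
      H gray
      H black
      A gray
      A black
      K gray
        K→H: H black — skip
      K black
    I black
    C gray
      L gray
        L→D: D is gray → back edge
Back edge closes the cycle D → E → C → L → D; its vertices are {C, D, E, L}.

C, D, E, L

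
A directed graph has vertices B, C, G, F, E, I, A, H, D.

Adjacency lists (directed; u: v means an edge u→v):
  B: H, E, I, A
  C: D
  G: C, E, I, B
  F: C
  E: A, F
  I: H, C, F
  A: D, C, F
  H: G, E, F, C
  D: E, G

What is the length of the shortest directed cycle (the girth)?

3

For each vertex v, BFS finds the shortest path from v back to v.
The shortest such closed walk is D → E → A → D, length 3.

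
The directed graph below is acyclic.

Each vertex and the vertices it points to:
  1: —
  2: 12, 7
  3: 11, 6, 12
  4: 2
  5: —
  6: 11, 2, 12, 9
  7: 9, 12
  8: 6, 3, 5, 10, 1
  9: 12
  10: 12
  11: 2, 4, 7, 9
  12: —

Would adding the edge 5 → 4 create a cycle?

Adding 5→4 creates a cycle iff 4 can already reach 5.
Explore from 4: no path reaches 5. The graph stays acyclic.

No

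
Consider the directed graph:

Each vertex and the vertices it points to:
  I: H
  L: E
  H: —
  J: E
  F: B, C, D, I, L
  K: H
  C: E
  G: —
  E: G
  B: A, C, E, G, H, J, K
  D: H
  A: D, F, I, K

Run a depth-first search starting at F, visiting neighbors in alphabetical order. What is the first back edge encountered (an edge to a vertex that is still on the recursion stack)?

DFS from F (visiting neighbors in alphabetical order); mark gray on enter, black on exit:
F gray
  B gray
    A gray
      D gray
        H gray
        H black
      D black
      A→F: F is gray → back edge
First back edge: A → F.

A->F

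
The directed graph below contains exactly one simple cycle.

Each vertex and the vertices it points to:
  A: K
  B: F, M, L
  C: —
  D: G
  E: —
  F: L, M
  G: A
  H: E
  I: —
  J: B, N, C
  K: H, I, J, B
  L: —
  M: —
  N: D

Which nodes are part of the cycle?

DFS with gray/black marking from A:
A gray
  K gray
    H gray
      E gray
      E black
    H black
    I gray
    I black
    J gray
      B gray
        F gray
          L gray
          L black
          M gray
          M black
        F black
        B→M: M black — skip
        B→L: L black — skip
      B black
      N gray
        D gray
          G gray
            G→A: A is gray → back edge
Back edge closes the cycle A → K → J → N → D → G → A; its vertices are {A, D, G, J, K, N}.

A, D, G, J, K, N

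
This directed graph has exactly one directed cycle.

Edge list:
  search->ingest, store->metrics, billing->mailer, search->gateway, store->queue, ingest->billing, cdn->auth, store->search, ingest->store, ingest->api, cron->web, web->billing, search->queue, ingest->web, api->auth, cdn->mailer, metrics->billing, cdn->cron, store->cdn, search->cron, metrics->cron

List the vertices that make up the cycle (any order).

store, ingest, search

DFS with gray/black marking from store:
store gray
  metrics gray
    billing gray
      mailer gray
      mailer black
    billing black
    cron gray
      web gray
        web→billing: billing black — skip
      web black
    cron black
  metrics black
  cdn gray
    auth gray
    auth black
    cdn→mailer: mailer black — skip
    cdn→cron: cron black — skip
  cdn black
  queue gray
  queue black
  search gray
    search→cron: cron black — skip
    search→queue: queue black — skip
    ingest gray
      ingest→web: web black — skip
      ingest→store: store is gray → back edge
Back edge closes the cycle store → search → ingest → store; its vertices are {store, ingest, search}.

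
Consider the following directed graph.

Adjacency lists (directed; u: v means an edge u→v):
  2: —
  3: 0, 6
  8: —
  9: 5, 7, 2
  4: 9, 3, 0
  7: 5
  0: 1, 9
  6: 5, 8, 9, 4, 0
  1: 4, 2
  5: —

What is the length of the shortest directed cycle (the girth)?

For each vertex v, BFS finds the shortest path from v back to v.
The shortest such closed walk is 3 → 6 → 4 → 3, length 3.

3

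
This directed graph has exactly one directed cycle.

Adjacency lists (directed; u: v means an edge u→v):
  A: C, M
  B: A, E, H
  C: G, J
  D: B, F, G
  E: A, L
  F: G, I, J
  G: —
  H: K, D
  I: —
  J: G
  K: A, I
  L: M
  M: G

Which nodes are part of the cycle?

DFS with gray/black marking from D:
D gray
  B gray
    A gray
      C gray
        G gray
        G black
        J gray
          J→G: G black — skip
        J black
      C black
      M gray
        M→G: G black — skip
      M black
    A black
    E gray
      E→A: A black — skip
      L gray
        L→M: M black — skip
      L black
    E black
    H gray
      K gray
        K→A: A black — skip
        I gray
        I black
      K black
      H→D: D is gray → back edge
Back edge closes the cycle D → B → H → D; its vertices are {B, D, H}.

B, D, H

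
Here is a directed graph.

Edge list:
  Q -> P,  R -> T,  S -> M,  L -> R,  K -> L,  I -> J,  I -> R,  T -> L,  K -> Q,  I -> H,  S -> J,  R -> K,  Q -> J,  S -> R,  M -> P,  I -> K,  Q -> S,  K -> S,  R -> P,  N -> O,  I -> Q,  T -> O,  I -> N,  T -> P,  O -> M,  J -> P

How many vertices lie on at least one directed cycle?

A vertex is on a directed cycle iff it belongs to a strongly connected component of size ≥ 2 (or has a self-loop).
The vertices on cycles are {K, L, Q, R, S, T} — 6 in total.

6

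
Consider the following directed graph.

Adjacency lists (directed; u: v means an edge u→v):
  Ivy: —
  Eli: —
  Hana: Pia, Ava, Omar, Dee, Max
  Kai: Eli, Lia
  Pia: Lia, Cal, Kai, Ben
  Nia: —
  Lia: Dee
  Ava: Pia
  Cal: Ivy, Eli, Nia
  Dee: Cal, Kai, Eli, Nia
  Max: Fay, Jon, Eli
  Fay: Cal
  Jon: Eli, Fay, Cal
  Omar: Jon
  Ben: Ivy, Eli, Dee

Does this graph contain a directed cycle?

DFS with white/gray/black marking, starting from Fay:
Fay gray
  Cal gray
    Ivy gray
    Ivy black
    Eli gray
    Eli black
    Nia gray
    Nia black
  Cal black
Fay black
Hana gray
  Pia gray
    Lia gray
      Dee gray
        Dee→Cal: Cal black — skip
        Kai gray
          Kai→Eli: Eli black — skip
          Kai→Lia: Lia is gray → back edge
Back edge found, so a cycle exists: Lia → Dee → Kai → Lia.

Yes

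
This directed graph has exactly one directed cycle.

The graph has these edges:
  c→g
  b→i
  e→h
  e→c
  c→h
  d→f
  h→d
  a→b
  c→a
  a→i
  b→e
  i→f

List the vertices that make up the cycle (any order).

a, b, c, e

DFS with gray/black marking from b:
b gray
  e gray
    c gray
      g gray
      g black
      h gray
        d gray
          f gray
          f black
        d black
      h black
      a gray
        a→b: b is gray → back edge
Back edge closes the cycle b → e → c → a → b; its vertices are {a, b, c, e}.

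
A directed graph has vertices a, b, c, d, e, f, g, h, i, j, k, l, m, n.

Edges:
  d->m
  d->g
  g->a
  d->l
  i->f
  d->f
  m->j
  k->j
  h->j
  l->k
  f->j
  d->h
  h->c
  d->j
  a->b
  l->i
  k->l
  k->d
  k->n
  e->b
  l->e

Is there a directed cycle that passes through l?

Yes

l is on a cycle iff l can reach itself via ≥1 edge.
l → k → l — yes.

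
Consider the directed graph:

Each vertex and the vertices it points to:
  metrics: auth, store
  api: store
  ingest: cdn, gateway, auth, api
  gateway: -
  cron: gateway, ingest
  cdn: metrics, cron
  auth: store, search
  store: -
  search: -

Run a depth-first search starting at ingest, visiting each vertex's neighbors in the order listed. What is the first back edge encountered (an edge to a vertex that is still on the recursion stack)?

cron->ingest

DFS from ingest (visiting each vertex's neighbors in the order listed); mark gray on enter, black on exit:
ingest gray
  cdn gray
    metrics gray
      auth gray
        store gray
        store black
        search gray
        search black
      auth black
      metrics→store: store black — skip
    metrics black
    cron gray
      gateway gray
      gateway black
      cron→ingest: ingest is gray → back edge
First back edge: cron → ingest.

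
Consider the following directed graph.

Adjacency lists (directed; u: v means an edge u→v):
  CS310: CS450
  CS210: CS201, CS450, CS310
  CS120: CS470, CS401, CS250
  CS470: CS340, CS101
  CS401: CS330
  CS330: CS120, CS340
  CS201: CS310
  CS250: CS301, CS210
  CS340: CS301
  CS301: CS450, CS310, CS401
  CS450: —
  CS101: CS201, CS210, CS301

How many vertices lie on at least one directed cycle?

A vertex is on a directed cycle iff it belongs to a strongly connected component of size ≥ 2 (or has a self-loop).
The vertices on cycles are {CS101, CS120, CS250, CS301, CS330, CS340, CS401, CS470} — 8 in total.

8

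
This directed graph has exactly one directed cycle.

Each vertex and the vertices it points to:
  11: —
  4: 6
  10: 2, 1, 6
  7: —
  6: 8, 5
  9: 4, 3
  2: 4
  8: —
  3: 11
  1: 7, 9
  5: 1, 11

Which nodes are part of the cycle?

1, 4, 5, 6, 9

DFS with gray/black marking from 6:
6 gray
  8 gray
  8 black
  5 gray
    1 gray
      7 gray
      7 black
      9 gray
        4 gray
          4→6: 6 is gray → back edge
Back edge closes the cycle 6 → 5 → 1 → 9 → 4 → 6; its vertices are {1, 4, 5, 6, 9}.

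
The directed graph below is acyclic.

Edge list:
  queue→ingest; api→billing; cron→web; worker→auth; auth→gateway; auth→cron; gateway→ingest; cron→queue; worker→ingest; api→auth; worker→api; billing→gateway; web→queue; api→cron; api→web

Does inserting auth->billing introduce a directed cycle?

Adding auth→billing creates a cycle iff billing can already reach auth.
Explore from billing: no path reaches auth. The graph stays acyclic.

No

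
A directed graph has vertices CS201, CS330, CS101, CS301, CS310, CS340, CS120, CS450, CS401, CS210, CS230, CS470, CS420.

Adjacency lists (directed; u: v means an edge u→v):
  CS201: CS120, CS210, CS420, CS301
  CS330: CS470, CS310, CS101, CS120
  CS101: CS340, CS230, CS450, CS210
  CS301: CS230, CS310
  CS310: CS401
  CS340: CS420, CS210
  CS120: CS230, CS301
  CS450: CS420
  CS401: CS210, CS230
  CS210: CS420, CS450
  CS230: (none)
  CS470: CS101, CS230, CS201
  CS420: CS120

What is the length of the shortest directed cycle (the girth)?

6

For each vertex v, BFS finds the shortest path from v back to v.
The shortest such closed walk is CS310 → CS401 → CS210 → CS420 → CS120 → CS301 → CS310, length 6.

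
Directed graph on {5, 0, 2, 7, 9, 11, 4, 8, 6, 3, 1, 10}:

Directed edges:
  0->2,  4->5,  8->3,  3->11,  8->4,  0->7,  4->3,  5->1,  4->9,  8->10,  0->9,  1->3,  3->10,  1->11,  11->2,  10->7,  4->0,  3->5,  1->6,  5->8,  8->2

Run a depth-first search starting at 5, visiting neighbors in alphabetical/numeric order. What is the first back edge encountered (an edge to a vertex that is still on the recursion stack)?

3→5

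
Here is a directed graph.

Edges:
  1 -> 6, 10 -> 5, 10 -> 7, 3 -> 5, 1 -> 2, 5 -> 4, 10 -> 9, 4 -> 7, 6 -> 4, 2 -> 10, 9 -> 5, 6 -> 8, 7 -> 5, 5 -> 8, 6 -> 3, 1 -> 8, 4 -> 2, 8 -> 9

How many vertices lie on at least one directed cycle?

7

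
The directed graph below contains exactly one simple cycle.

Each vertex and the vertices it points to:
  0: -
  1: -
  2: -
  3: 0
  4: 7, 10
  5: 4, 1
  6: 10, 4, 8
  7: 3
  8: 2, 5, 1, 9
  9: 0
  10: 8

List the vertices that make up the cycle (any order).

4, 5, 8, 10

DFS with gray/black marking from 4:
4 gray
  7 gray
    3 gray
      0 gray
      0 black
    3 black
  7 black
  10 gray
    8 gray
      2 gray
      2 black
      5 gray
        5→4: 4 is gray → back edge
Back edge closes the cycle 4 → 10 → 8 → 5 → 4; its vertices are {4, 5, 8, 10}.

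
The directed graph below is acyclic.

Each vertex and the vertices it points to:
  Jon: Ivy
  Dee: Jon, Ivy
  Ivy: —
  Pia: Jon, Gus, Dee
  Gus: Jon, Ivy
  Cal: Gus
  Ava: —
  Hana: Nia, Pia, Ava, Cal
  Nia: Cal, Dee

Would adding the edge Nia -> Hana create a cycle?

Adding Nia→Hana creates a cycle iff Hana can already reach Nia.
Path from Hana: Hana → Nia.
So Hana → … → Nia → Hana is a cycle.

Yes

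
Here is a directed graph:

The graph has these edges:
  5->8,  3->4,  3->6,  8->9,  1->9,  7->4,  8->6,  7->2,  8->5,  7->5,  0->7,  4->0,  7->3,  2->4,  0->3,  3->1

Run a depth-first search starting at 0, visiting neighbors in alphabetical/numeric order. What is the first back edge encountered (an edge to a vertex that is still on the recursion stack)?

4→0

DFS from 0 (visiting neighbors in alphabetical/numeric order); mark gray on enter, black on exit:
0 gray
  3 gray
    1 gray
      9 gray
      9 black
    1 black
    4 gray
      4→0: 0 is gray → back edge
First back edge: 4 → 0.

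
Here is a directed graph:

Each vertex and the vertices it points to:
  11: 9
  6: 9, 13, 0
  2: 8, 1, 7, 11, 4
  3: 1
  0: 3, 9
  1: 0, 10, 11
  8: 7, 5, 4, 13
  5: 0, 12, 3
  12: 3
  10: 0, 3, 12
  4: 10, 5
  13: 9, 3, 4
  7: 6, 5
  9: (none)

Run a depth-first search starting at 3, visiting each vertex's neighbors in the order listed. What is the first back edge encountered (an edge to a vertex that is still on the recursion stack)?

0->3

DFS from 3 (visiting each vertex's neighbors in the order listed); mark gray on enter, black on exit:
3 gray
  1 gray
    0 gray
      0→3: 3 is gray → back edge
First back edge: 0 → 3.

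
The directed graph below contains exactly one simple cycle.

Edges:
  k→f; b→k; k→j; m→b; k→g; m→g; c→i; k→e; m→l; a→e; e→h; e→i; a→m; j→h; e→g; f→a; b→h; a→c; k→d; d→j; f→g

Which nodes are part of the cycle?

DFS with gray/black marking from b:
b gray
  k gray
    f gray
      a gray
        c gray
          i gray
          i black
        c black
        e gray
          e→i: i black — skip
          h gray
          h black
          g gray
          g black
        e black
        m gray
          m→g: g black — skip
          l gray
          l black
          m→b: b is gray → back edge
Back edge closes the cycle b → k → f → a → m → b; its vertices are {a, b, f, k, m}.

a, b, f, k, m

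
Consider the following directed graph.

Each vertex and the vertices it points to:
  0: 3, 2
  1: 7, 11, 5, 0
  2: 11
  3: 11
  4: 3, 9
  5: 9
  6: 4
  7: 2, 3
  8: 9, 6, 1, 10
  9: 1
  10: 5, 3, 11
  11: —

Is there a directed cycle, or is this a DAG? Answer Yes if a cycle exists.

DFS with white/gray/black marking, starting from 2:
2 gray
  11 gray
  11 black
2 black
0 gray
  3 gray
    3→11: 11 black — skip
  3 black
  0→2: 2 black — skip
0 black
1 gray
  7 gray
    7→2: 2 black — skip
    7→3: 3 black — skip
  7 black
  1→11: 11 black — skip
  5 gray
    9 gray
      9→1: 1 is gray → back edge
Back edge found, so a cycle exists: 1 → 5 → 9 → 1.

Yes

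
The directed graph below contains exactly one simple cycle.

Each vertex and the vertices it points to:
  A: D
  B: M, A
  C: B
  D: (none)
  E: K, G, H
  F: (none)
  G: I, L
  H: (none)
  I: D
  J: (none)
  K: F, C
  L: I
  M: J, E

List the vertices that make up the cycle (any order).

DFS with gray/black marking from E:
E gray
  K gray
    F gray
    F black
    C gray
      B gray
        M gray
          J gray
          J black
          M→E: E is gray → back edge
Back edge closes the cycle E → K → C → B → M → E; its vertices are {B, C, E, K, M}.

B, C, E, K, M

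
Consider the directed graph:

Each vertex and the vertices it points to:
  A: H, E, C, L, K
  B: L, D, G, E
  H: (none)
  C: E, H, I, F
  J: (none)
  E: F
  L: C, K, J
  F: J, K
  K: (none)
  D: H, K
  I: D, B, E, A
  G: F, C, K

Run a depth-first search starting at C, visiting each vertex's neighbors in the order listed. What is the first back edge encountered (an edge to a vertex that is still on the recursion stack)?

DFS from C (visiting each vertex's neighbors in the order listed); mark gray on enter, black on exit:
C gray
  E gray
    F gray
      J gray
      J black
      K gray
      K black
    F black
  E black
  H gray
  H black
  I gray
    D gray
      D→H: H black — skip
      D→K: K black — skip
    D black
    B gray
      L gray
        L→C: C is gray → back edge
First back edge: L → C.

L->C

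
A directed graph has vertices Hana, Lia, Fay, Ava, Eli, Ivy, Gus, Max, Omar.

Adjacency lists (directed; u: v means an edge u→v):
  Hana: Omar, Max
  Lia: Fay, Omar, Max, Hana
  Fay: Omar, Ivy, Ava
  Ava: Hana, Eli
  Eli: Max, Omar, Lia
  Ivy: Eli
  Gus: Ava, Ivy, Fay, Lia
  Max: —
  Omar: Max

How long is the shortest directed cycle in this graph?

4

For each vertex v, BFS finds the shortest path from v back to v.
The shortest such closed walk is Fay → Ava → Eli → Lia → Fay, length 4.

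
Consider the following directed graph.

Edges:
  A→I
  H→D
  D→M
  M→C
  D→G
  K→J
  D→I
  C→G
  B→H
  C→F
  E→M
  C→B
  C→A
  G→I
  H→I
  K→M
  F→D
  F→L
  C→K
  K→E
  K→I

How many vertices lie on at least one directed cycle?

8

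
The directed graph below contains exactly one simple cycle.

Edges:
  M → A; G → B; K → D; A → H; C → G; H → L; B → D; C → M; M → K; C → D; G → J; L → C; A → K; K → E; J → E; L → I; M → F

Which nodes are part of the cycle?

DFS with gray/black marking from L:
L gray
  C gray
    G gray
      J gray
        E gray
        E black
      J black
      B gray
        D gray
        D black
      B black
    G black
    C→D: D black — skip
    M gray
      K gray
        K→D: D black — skip
        K→E: E black — skip
      K black
      A gray
        H gray
          H→L: L is gray → back edge
Back edge closes the cycle L → C → M → A → H → L; its vertices are {A, C, H, L, M}.

A, C, H, L, M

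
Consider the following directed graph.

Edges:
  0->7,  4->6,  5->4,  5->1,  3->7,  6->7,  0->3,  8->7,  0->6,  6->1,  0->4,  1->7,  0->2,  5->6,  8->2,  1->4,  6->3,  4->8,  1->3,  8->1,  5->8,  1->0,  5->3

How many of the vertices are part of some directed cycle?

5

A vertex is on a directed cycle iff it belongs to a strongly connected component of size ≥ 2 (or has a self-loop).
The vertices on cycles are {0, 1, 4, 6, 8} — 5 in total.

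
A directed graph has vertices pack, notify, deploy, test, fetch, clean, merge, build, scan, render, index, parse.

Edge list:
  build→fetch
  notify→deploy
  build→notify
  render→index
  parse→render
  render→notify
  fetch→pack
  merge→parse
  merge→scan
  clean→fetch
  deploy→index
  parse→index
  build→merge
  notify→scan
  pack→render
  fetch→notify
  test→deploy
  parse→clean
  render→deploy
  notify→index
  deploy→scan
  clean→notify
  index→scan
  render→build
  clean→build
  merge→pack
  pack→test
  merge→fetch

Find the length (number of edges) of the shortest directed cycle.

4

For each vertex v, BFS finds the shortest path from v back to v.
The shortest such closed walk is clean → build → merge → parse → clean, length 4.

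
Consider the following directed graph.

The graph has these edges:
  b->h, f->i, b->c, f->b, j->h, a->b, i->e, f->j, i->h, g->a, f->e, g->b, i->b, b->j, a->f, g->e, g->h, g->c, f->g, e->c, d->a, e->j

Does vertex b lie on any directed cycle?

No

b lies on a cycle iff there is a path from b back to itself.
Exploring from b, it never reaches itself; equivalently, its strongly connected component is a singleton.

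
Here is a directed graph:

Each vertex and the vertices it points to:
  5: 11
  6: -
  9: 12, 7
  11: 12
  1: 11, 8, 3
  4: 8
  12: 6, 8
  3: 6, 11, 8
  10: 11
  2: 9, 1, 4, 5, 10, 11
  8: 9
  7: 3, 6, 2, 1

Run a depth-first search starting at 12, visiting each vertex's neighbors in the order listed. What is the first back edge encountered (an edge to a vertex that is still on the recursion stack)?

9→12

DFS from 12 (visiting each vertex's neighbors in the order listed); mark gray on enter, black on exit:
12 gray
  6 gray
  6 black
  8 gray
    9 gray
      9→12: 12 is gray → back edge
First back edge: 9 → 12.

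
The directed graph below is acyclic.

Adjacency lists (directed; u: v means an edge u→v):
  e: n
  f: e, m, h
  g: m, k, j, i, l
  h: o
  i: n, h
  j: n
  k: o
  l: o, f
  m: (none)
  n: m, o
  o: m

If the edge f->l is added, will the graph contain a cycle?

Yes

Adding f→l creates a cycle iff l can already reach f.
Path from l: l → f.
So l → … → f → l is a cycle.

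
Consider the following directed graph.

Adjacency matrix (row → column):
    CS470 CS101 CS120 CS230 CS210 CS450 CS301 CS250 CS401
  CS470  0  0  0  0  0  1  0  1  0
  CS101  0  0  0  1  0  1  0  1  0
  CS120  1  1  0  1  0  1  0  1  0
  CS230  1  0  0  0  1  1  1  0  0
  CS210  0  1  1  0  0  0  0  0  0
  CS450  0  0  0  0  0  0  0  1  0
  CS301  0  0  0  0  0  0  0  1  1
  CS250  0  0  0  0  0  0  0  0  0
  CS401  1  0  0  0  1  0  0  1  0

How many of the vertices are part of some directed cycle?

A vertex is on a directed cycle iff it belongs to a strongly connected component of size ≥ 2 (or has a self-loop).
The vertices on cycles are {CS101, CS120, CS210, CS230, CS301, CS401} — 6 in total.

6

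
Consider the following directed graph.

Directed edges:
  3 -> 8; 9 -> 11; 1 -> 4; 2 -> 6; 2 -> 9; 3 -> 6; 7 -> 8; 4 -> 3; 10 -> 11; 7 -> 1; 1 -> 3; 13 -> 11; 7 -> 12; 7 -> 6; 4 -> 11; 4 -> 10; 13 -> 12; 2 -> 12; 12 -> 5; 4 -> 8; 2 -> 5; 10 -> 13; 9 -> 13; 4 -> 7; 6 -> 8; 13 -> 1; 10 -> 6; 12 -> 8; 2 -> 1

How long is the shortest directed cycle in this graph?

3

For each vertex v, BFS finds the shortest path from v back to v.
The shortest such closed walk is 1 → 4 → 7 → 1, length 3.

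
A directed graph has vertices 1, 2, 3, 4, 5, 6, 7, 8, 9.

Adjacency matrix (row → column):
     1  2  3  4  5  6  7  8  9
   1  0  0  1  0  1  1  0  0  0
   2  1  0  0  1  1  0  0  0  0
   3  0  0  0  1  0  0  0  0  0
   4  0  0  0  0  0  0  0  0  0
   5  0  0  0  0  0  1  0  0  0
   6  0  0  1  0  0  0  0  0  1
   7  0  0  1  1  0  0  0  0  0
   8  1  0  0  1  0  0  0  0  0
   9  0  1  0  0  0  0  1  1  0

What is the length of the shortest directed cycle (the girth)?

For each vertex v, BFS finds the shortest path from v back to v.
The shortest such closed walk is 9 → 8 → 1 → 6 → 9, length 4.

4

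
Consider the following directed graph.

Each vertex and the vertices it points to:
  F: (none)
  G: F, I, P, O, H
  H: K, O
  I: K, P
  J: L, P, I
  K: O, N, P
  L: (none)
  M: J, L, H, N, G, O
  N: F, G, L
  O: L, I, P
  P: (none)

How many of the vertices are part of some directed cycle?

6

A vertex is on a directed cycle iff it belongs to a strongly connected component of size ≥ 2 (or has a self-loop).
The vertices on cycles are {G, H, I, K, N, O} — 6 in total.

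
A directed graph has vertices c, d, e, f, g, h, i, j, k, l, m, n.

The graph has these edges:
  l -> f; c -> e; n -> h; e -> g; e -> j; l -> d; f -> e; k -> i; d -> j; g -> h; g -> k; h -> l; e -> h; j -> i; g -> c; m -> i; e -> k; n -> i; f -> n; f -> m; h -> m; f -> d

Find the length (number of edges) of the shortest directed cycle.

3

For each vertex v, BFS finds the shortest path from v back to v.
The shortest such closed walk is g → c → e → g, length 3.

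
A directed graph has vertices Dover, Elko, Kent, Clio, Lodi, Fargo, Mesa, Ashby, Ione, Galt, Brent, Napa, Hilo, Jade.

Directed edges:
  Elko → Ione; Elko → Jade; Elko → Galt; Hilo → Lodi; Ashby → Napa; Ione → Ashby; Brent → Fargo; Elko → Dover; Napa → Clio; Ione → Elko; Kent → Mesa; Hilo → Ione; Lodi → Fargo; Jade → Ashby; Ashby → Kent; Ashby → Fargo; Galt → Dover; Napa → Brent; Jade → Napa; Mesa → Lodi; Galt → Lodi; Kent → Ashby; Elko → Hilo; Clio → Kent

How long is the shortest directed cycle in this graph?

For each vertex v, BFS finds the shortest path from v back to v.
The shortest such closed walk is Elko → Ione → Elko, length 2.

2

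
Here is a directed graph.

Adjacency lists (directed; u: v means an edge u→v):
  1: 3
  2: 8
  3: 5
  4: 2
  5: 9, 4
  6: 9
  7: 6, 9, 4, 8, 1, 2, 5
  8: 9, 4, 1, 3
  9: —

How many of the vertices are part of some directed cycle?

6

A vertex is on a directed cycle iff it belongs to a strongly connected component of size ≥ 2 (or has a self-loop).
The vertices on cycles are {1, 2, 3, 4, 5, 8} — 6 in total.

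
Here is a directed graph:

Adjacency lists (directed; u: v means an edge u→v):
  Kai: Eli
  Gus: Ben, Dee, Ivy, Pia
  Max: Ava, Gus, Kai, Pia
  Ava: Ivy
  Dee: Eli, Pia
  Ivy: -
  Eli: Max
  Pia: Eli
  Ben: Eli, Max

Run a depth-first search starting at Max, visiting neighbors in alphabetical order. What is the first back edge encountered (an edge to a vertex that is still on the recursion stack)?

Eli->Max

DFS from Max (visiting neighbors in alphabetical order); mark gray on enter, black on exit:
Max gray
  Ava gray
    Ivy gray
    Ivy black
  Ava black
  Gus gray
    Ben gray
      Eli gray
        Eli→Max: Max is gray → back edge
First back edge: Eli → Max.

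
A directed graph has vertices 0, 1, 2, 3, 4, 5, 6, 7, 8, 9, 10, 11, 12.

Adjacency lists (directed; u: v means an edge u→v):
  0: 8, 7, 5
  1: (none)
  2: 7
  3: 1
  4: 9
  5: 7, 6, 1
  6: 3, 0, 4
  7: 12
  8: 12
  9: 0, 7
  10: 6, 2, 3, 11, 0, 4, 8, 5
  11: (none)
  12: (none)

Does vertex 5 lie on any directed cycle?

Yes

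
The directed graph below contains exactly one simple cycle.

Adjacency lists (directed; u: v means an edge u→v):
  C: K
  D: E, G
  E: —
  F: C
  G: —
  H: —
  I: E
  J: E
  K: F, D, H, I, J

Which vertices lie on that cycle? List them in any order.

C, F, K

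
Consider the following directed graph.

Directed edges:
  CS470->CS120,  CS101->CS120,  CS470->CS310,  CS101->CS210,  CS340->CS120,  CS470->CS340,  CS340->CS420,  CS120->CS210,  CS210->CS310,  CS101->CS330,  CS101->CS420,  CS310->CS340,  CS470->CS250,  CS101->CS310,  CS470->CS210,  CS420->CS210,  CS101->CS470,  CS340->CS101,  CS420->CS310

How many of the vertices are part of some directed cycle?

7

A vertex is on a directed cycle iff it belongs to a strongly connected component of size ≥ 2 (or has a self-loop).
The vertices on cycles are {CS101, CS120, CS210, CS310, CS340, CS420, CS470} — 7 in total.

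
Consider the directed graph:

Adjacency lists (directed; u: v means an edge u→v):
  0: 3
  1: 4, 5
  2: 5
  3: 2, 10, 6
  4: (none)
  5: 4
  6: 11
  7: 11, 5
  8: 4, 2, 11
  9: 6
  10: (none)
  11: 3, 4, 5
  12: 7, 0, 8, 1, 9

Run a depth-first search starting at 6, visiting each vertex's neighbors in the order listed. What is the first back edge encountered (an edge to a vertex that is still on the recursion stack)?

3→6

DFS from 6 (visiting each vertex's neighbors in the order listed); mark gray on enter, black on exit:
6 gray
  11 gray
    3 gray
      2 gray
        5 gray
          4 gray
          4 black
        5 black
      2 black
      10 gray
      10 black
      3→6: 6 is gray → back edge
First back edge: 3 → 6.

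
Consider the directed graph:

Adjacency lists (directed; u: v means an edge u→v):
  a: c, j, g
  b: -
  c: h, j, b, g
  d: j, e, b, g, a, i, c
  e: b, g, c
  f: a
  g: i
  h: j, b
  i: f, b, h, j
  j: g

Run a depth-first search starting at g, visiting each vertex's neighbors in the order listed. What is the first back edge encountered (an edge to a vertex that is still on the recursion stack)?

j->g

DFS from g (visiting each vertex's neighbors in the order listed); mark gray on enter, black on exit:
g gray
  i gray
    f gray
      a gray
        c gray
          h gray
            j gray
              j→g: g is gray → back edge
First back edge: j → g.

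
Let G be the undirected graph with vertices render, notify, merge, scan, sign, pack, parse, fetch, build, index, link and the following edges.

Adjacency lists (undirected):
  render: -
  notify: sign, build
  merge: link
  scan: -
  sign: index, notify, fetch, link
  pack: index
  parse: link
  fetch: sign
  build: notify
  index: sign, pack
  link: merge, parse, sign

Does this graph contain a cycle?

No

DFS, tracking each vertex's parent; an edge to a visited non-parent vertex closes a cycle.
Start from sign:
visit sign (parent –)
  visit index (parent sign)
    index–sign: parent, skip
    visit pack (parent index)
      pack–index: parent, skip
  visit notify (parent sign)
    notify–sign: parent, skip
    visit build (parent notify)
      build–notify: parent, skip
  visit fetch (parent sign)
    fetch–sign: parent, skip
  visit link (parent sign)
    visit merge (parent link)
      merge–link: parent, skip
    visit parse (parent link)
      parse–link: parent, skip
    link–sign: parent, skip
visit render (parent –)
visit scan (parent –)
No non-parent visited neighbor found — the graph is a forest.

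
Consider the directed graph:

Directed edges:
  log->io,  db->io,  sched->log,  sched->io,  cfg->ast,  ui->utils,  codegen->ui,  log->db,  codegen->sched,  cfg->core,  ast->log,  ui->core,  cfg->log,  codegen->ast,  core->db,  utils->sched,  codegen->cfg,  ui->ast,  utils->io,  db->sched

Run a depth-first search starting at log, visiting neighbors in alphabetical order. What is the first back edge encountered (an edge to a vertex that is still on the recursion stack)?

DFS from log (visiting neighbors in alphabetical order); mark gray on enter, black on exit:
log gray
  db gray
    io gray
    io black
    sched gray
      sched→io: io black — skip
      sched→log: log is gray → back edge
First back edge: sched → log.

sched->log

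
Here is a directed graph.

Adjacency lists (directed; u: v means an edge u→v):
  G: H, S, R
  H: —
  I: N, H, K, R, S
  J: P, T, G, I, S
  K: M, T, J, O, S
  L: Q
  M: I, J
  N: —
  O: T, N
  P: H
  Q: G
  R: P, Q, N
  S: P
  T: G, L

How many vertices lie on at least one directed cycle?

7

A vertex is on a directed cycle iff it belongs to a strongly connected component of size ≥ 2 (or has a self-loop).
The vertices on cycles are {G, I, J, K, M, Q, R} — 7 in total.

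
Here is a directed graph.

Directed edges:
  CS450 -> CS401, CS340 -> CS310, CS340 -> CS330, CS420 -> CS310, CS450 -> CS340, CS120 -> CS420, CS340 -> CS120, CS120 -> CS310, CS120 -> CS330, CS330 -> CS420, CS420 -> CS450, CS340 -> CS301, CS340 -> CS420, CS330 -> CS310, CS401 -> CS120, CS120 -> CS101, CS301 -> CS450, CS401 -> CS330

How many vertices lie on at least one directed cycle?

7

A vertex is on a directed cycle iff it belongs to a strongly connected component of size ≥ 2 (or has a self-loop).
The vertices on cycles are {CS120, CS301, CS330, CS340, CS401, CS420, CS450} — 7 in total.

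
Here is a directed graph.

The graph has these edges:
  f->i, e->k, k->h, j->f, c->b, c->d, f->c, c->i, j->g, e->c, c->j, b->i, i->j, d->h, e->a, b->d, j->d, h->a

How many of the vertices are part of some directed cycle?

A vertex is on a directed cycle iff it belongs to a strongly connected component of size ≥ 2 (or has a self-loop).
The vertices on cycles are {b, c, f, i, j} — 5 in total.

5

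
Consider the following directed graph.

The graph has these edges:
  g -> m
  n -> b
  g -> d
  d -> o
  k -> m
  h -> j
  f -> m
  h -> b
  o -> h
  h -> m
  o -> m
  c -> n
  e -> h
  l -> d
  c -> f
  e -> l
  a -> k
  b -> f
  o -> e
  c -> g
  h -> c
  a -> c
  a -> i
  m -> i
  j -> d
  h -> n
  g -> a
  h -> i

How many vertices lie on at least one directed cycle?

9

A vertex is on a directed cycle iff it belongs to a strongly connected component of size ≥ 2 (or has a self-loop).
The vertices on cycles are {a, c, d, e, g, h, j, l, o} — 9 in total.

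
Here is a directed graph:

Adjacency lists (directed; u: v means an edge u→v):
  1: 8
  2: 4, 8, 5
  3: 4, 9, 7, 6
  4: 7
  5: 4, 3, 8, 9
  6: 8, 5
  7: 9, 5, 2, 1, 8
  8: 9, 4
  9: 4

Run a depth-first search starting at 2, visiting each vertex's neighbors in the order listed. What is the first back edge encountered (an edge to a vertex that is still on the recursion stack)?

9→4

DFS from 2 (visiting each vertex's neighbors in the order listed); mark gray on enter, black on exit:
2 gray
  4 gray
    7 gray
      9 gray
        9→4: 4 is gray → back edge
First back edge: 9 → 4.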